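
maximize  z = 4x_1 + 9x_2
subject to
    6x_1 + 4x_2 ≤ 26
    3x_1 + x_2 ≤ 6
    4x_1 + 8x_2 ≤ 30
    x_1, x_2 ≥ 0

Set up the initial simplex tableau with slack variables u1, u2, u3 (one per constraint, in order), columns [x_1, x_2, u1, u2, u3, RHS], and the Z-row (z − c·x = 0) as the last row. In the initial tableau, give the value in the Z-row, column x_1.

-4

The Z-row carries the negated objective coefficients: the x_1 entry is -4.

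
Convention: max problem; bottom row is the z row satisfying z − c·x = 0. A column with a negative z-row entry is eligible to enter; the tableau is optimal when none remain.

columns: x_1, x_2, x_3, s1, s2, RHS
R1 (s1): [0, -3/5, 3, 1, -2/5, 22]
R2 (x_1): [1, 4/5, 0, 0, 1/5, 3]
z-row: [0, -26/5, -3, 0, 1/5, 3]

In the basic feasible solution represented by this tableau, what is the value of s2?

s2 is not in the basis, so in the current basic feasible solution s2 = 0.

0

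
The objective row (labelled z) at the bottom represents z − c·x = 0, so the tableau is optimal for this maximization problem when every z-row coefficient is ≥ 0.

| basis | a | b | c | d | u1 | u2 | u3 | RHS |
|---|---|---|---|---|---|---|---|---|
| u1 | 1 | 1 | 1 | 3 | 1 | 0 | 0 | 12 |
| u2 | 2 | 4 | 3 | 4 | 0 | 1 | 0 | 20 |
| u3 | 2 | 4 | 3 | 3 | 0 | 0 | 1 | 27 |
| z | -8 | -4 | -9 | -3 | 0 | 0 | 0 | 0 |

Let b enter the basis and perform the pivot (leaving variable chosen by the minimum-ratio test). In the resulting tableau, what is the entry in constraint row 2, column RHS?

5

Ratio test on column b — row 1: 12/1 = 12; row 2: 20/4 = 5; row 3: 27/4 = 27/4. Minimum is 5 at row 2 (u2 leaves); pivot element 4.
Divide row 2 by 4; eliminate column b from the other rows.
In the new row 2, the RHS entry is the old entry divided by the pivot: 20/4 = 5.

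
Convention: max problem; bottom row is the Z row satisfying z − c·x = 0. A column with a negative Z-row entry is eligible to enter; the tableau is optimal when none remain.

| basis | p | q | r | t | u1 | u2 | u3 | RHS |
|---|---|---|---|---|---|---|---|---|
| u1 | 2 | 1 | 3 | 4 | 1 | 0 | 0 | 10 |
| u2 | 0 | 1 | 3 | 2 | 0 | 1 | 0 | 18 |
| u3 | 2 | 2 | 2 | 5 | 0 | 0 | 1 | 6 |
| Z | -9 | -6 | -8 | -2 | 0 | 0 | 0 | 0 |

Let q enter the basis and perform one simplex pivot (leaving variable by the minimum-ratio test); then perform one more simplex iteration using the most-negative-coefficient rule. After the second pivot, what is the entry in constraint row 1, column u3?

Ratio test on column q — row 1: 10/1 = 10; row 2: 18/1 = 18; row 3: 6/2 = 3. Minimum is 3 at row 3 (u3 leaves); pivot element 2.
Divide row 3 by 2; eliminate column q from the other rows.
Second iteration: most negative Z-row entry is -3 in column p, so p enters.
Ratio test on column p — row 1: 7/1 = 7; row 2: entry -1 ≤ 0; row 3: 3/1 = 3. Minimum is 3 at row 3 (q leaves); pivot element 1.
Divide row 3 by 1; eliminate column p from the other rows.
After both pivots, the entry at constraint row 1, column u3 is -1.

-1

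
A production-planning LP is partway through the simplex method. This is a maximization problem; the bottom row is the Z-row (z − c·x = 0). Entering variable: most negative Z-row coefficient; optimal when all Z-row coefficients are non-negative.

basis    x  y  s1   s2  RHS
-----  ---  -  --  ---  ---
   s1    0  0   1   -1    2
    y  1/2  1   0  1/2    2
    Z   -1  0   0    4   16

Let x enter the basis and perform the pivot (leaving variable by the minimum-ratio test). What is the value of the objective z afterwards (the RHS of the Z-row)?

20

Ratio test on column x — row 1: entry 0 ≤ 0; row 2: 2/(1/2) = 4. Minimum is 4 at row 2 (y leaves); pivot element 1/2.
Pivot on row 2; the Z-row RHS becomes 16 − (-1)·4 = 20.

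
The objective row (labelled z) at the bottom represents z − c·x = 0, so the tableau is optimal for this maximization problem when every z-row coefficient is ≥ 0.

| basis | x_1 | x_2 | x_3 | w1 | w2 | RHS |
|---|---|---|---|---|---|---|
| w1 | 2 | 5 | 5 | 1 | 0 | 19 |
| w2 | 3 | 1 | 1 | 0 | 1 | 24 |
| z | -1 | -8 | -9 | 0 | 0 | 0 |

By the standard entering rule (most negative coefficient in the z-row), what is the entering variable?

Negative z-row entries: x_1: -1, x_2: -8, x_3: -9.
The most negative is -9 in column x_3, so x_3 enters.

x_3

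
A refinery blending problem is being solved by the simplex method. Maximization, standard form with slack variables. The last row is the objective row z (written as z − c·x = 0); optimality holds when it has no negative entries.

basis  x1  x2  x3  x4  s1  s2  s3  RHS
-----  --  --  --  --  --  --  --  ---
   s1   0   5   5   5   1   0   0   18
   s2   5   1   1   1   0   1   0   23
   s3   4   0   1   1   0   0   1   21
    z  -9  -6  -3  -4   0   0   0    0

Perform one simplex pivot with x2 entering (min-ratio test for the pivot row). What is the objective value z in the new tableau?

108/5

Ratio test on column x2 — row 1: 18/5 = 18/5; row 2: 23/1 = 23; row 3: entry 0 ≤ 0. Minimum is 18/5 at row 1 (s1 leaves); pivot element 5.
Pivot on row 1; the z-row RHS becomes 0 − (-6)·(18/5) = 108/5.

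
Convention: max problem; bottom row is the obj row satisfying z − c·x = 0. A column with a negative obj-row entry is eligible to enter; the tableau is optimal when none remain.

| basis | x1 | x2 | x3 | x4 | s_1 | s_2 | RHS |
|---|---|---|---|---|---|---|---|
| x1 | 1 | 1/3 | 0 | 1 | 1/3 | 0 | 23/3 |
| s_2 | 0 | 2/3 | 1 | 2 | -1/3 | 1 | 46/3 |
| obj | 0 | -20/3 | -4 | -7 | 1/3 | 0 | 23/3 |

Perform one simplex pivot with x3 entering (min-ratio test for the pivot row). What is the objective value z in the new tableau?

Ratio test on column x3 — row 1: entry 0 ≤ 0; row 2: (46/3)/1 = 46/3. Minimum is 46/3 at row 2 (s_2 leaves); pivot element 1.
Pivot on row 2; the obj-row RHS becomes 23/3 − (-4)·(46/3) = 69.

69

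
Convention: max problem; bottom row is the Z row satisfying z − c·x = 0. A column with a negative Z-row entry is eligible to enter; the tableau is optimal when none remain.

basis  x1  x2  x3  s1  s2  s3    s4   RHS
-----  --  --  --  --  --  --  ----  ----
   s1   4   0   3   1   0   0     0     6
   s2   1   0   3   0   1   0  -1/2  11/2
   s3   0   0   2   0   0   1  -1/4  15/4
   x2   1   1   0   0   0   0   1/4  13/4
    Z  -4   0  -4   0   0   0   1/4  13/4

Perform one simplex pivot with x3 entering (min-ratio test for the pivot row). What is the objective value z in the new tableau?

Ratio test on column x3 — row 1: 6/3 = 2; row 2: (11/2)/3 = 11/6; row 3: (15/4)/2 = 15/8; row 4: entry 0 ≤ 0. Minimum is 11/6 at row 2 (s2 leaves); pivot element 3.
Pivot on row 2; the Z-row RHS becomes 13/4 − (-4)·(11/6) = 127/12.

127/12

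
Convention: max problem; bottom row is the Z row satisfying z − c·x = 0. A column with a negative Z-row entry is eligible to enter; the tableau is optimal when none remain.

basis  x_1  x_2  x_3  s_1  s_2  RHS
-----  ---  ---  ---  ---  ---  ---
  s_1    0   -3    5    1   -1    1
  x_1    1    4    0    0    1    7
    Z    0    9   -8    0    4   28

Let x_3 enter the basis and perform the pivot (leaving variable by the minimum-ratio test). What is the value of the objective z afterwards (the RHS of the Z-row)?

Ratio test on column x_3 — row 1: 1/5 = 1/5; row 2: entry 0 ≤ 0. Minimum is 1/5 at row 1 (s_1 leaves); pivot element 5.
Pivot on row 1; the Z-row RHS becomes 28 − (-8)·(1/5) = 148/5.

148/5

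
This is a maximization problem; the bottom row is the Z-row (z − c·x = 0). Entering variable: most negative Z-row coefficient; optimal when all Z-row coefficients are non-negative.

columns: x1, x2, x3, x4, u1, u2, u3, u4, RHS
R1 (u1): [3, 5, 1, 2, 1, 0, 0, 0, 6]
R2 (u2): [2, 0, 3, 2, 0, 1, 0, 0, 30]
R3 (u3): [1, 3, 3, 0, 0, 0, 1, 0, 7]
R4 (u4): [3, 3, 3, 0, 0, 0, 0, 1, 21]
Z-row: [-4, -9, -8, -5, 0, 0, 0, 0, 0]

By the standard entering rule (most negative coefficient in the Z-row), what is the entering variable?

x2

Negative Z-row entries: x1: -4, x2: -9, x3: -8, x4: -5.
The most negative is -9 in column x2, so x2 enters.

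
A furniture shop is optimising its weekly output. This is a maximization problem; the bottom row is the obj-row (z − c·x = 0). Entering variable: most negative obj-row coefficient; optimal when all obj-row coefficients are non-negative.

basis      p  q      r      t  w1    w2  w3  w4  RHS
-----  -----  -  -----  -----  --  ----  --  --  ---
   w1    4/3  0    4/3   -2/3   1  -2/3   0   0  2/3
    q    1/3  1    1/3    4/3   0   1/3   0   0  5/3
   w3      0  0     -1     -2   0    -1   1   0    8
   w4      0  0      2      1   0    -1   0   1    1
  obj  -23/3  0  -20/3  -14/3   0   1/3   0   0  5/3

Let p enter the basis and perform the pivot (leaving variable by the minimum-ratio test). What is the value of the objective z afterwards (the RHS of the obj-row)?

11/2

Ratio test on column p — row 1: (2/3)/(4/3) = 1/2; row 2: (5/3)/(1/3) = 5; row 3: entry 0 ≤ 0; row 4: entry 0 ≤ 0. Minimum is 1/2 at row 1 (w1 leaves); pivot element 4/3.
Pivot on row 1; the obj-row RHS becomes 5/3 − (-23/3)·(1/2) = 11/2.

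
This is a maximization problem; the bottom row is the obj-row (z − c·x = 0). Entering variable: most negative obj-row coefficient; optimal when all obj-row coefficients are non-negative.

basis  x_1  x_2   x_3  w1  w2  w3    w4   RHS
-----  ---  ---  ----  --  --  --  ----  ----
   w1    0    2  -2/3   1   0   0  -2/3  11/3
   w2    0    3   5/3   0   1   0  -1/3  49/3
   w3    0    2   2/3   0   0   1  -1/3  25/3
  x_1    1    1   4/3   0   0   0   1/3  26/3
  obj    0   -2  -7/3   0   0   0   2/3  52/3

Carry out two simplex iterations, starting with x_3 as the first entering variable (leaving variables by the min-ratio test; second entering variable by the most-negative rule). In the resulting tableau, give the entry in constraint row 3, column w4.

-1/3

Ratio test on column x_3 — row 1: entry -2/3 ≤ 0; row 2: (49/3)/(5/3) = 49/5; row 3: (25/3)/(2/3) = 25/2; row 4: (26/3)/(4/3) = 13/2. Minimum is 13/2 at row 4 (x_1 leaves); pivot element 4/3.
Divide row 4 by 4/3; eliminate column x_3 from the other rows.
Second iteration: most negative obj-row entry is -1/4 in column x_2, so x_2 enters.
Ratio test on column x_2 — row 1: 8/(5/2) = 16/5; row 2: (11/2)/(7/4) = 22/7; row 3: 4/(3/2) = 8/3; row 4: (13/2)/(3/4) = 26/3. Minimum is 8/3 at row 3 (w3 leaves); pivot element 3/2.
Divide row 3 by 3/2; eliminate column x_2 from the other rows.
After both pivots, the entry at constraint row 3, column w4 is -1/3.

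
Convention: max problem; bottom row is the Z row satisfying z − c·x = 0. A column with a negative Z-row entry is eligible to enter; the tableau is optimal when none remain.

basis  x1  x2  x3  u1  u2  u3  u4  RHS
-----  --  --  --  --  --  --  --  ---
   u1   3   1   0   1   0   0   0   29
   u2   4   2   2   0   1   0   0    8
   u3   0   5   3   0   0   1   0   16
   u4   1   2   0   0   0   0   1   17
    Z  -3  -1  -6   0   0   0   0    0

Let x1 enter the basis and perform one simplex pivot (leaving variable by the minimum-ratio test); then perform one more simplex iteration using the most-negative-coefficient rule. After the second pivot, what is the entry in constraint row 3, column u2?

-3/2

Ratio test on column x1 — row 1: 29/3 = 29/3; row 2: 8/4 = 2; row 3: entry 0 ≤ 0; row 4: 17/1 = 17. Minimum is 2 at row 2 (u2 leaves); pivot element 4.
Divide row 2 by 4; eliminate column x1 from the other rows.
Second iteration: most negative Z-row entry is -9/2 in column x3, so x3 enters.
Ratio test on column x3 — row 1: entry -3/2 ≤ 0; row 2: 2/(1/2) = 4; row 3: 16/3 = 16/3; row 4: entry -1/2 ≤ 0. Minimum is 4 at row 2 (x1 leaves); pivot element 1/2.
Divide row 2 by 1/2; eliminate column x3 from the other rows.
After both pivots, the entry at constraint row 3, column u2 is -3/2.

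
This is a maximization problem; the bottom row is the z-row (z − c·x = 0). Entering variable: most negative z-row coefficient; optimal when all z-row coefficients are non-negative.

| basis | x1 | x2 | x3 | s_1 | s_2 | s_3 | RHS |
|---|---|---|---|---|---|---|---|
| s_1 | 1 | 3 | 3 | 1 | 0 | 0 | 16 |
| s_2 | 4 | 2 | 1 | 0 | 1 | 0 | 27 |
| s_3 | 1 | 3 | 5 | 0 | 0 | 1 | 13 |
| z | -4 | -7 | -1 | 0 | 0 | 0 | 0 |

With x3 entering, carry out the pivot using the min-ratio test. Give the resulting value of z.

13/5

Ratio test on column x3 — row 1: 16/3 = 16/3; row 2: 27/1 = 27; row 3: 13/5 = 13/5. Minimum is 13/5 at row 3 (s_3 leaves); pivot element 5.
Pivot on row 3; the z-row RHS becomes 0 − (-1)·(13/5) = 13/5.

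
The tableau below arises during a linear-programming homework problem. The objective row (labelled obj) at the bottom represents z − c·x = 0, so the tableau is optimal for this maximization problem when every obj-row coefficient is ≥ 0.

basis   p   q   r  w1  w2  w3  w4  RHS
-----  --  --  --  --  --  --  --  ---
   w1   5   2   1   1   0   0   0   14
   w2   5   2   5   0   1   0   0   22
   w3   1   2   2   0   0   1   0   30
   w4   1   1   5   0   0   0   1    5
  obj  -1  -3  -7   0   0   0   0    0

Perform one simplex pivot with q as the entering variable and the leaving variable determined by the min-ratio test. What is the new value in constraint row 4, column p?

1

Ratio test on column q — row 1: 14/2 = 7; row 2: 22/2 = 11; row 3: 30/2 = 15; row 4: 5/1 = 5. Minimum is 5 at row 4 (w4 leaves); pivot element 1.
Divide row 4 by 1; eliminate column q from the other rows.
In the new row 4, the p entry is the old entry divided by the pivot: 1/1 = 1.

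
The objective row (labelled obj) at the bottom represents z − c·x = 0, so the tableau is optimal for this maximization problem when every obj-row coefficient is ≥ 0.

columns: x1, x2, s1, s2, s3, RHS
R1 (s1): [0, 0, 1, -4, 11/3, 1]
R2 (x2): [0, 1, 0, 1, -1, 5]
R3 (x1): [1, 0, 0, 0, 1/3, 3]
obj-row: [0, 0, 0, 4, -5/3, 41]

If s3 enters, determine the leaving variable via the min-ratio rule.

Column s3 entries and ratios — s1: 1/(11/3) = 3/11; x2: -1 ≤ 0, skip; x1: 3/(1/3) = 9.
Smallest ratio is 3/11 in the row of s1, so s1 leaves.

s1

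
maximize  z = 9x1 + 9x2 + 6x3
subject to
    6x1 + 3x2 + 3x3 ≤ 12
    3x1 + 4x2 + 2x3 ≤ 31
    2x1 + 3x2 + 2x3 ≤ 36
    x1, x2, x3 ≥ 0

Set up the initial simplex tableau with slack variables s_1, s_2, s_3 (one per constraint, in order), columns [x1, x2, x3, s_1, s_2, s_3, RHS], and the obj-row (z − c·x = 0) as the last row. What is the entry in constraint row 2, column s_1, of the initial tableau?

Slack s_1 belongs to constraint 1; its column is the unit vector e_1, so the entry in row 2 is 0.

0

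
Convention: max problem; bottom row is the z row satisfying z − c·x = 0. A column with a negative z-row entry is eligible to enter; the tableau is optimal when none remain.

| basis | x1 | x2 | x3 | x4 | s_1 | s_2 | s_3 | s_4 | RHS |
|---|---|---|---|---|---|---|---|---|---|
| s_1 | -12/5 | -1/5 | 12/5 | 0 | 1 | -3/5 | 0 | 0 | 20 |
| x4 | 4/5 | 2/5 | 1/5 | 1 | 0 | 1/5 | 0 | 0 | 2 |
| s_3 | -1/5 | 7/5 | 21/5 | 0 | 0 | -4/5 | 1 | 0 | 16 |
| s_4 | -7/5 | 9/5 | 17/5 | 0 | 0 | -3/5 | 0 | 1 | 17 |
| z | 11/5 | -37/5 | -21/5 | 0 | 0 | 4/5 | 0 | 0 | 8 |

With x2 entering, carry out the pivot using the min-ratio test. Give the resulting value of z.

45

Ratio test on column x2 — row 1: entry -1/5 ≤ 0; row 2: 2/(2/5) = 5; row 3: 16/(7/5) = 80/7; row 4: 17/(9/5) = 85/9. Minimum is 5 at row 2 (x4 leaves); pivot element 2/5.
Pivot on row 2; the z-row RHS becomes 8 − (-37/5)·5 = 45.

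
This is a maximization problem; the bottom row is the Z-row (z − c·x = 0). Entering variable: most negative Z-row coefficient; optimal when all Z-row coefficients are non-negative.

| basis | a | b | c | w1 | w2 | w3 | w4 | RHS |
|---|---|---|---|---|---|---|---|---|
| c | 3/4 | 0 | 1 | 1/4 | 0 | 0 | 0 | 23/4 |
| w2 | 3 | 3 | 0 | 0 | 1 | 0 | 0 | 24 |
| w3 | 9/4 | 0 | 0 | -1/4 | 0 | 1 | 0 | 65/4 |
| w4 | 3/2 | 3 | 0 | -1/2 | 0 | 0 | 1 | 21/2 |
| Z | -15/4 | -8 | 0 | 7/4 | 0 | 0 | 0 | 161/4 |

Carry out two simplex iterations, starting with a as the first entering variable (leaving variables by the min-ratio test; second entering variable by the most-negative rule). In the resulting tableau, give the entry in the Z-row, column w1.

5/12

Ratio test on column a — row 1: (23/4)/(3/4) = 23/3; row 2: 24/3 = 8; row 3: (65/4)/(9/4) = 65/9; row 4: (21/2)/(3/2) = 7. Minimum is 7 at row 4 (w4 leaves); pivot element 3/2.
Divide row 4 by 3/2; eliminate column a from the other rows.
Second iteration: most negative Z-row entry is -1/2 in column b, so b enters.
Ratio test on column b — row 1: entry -3/2 ≤ 0; row 2: entry -3 ≤ 0; row 3: entry -9/2 ≤ 0; row 4: 7/2 = 7/2. Minimum is 7/2 at row 4 (a leaves); pivot element 2.
Divide row 4 by 2; eliminate column b from the other rows.
After both pivots, the entry at the Z-row, column w1 is 5/12.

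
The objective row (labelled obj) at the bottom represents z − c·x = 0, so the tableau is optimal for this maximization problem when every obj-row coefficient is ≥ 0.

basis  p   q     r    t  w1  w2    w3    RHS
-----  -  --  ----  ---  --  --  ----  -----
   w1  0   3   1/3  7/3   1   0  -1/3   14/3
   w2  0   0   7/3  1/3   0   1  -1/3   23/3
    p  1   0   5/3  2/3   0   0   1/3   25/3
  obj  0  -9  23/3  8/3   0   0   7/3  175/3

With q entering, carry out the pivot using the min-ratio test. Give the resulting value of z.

Ratio test on column q — row 1: (14/3)/3 = 14/9; row 2: entry 0 ≤ 0; row 3: entry 0 ≤ 0. Minimum is 14/9 at row 1 (w1 leaves); pivot element 3.
Pivot on row 1; the obj-row RHS becomes 175/3 − (-9)·(14/9) = 217/3.

217/3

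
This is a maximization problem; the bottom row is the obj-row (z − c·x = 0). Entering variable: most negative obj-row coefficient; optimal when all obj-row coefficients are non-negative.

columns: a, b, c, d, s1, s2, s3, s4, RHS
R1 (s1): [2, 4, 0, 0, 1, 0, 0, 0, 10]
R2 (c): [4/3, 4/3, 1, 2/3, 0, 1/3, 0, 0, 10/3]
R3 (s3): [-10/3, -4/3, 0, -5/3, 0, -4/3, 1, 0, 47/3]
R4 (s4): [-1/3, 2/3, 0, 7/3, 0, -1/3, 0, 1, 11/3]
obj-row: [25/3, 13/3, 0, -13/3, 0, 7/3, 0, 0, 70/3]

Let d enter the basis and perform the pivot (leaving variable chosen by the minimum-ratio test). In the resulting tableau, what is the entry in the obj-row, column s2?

12/7

Ratio test on column d — row 1: entry 0 ≤ 0; row 2: (10/3)/(2/3) = 5; row 3: entry -5/3 ≤ 0; row 4: (11/3)/(7/3) = 11/7. Minimum is 11/7 at row 4 (s4 leaves); pivot element 7/3.
Divide row 4 by 7/3; eliminate column d from the other rows.
obj-row update in column s2: 7/3 − (-13/3)·(-1/7) = 12/7.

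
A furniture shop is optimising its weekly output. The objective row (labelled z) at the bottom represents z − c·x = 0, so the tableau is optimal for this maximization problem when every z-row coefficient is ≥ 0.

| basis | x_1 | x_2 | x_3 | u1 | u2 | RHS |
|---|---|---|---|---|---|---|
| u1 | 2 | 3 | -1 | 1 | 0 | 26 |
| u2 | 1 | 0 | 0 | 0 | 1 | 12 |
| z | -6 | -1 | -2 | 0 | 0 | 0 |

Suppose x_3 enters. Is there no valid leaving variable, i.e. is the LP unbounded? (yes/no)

Every constraint-row entry in column x_3 is ≤ 0, so increasing x_3 is unbounded.

yes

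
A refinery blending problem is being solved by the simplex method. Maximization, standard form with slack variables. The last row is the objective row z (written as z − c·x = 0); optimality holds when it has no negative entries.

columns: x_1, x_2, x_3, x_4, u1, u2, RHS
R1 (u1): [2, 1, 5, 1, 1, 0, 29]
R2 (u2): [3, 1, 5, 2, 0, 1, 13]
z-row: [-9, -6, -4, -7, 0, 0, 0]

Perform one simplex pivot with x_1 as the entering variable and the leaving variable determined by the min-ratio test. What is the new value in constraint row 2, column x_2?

1/3

Ratio test on column x_1 — row 1: 29/2 = 29/2; row 2: 13/3 = 13/3. Minimum is 13/3 at row 2 (u2 leaves); pivot element 3.
Divide row 2 by 3; eliminate column x_1 from the other rows.
In the new row 2, the x_2 entry is the old entry divided by the pivot: 1/3 = 1/3.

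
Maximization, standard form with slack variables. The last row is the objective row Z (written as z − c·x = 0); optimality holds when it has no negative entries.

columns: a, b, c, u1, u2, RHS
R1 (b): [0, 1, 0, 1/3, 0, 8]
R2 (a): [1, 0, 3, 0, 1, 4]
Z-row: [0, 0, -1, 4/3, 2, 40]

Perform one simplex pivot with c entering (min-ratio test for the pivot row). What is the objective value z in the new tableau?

Ratio test on column c — row 1: entry 0 ≤ 0; row 2: 4/3 = 4/3. Minimum is 4/3 at row 2 (a leaves); pivot element 3.
Pivot on row 2; the Z-row RHS becomes 40 − (-1)·(4/3) = 124/3.

124/3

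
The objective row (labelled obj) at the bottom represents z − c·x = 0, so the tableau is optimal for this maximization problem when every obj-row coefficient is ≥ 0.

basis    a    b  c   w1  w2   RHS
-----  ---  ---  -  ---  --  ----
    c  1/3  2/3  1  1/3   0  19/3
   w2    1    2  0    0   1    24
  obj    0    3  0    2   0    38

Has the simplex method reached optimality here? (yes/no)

yes

Every obj-row coefficient is ≥ 0, so the tableau is optimal.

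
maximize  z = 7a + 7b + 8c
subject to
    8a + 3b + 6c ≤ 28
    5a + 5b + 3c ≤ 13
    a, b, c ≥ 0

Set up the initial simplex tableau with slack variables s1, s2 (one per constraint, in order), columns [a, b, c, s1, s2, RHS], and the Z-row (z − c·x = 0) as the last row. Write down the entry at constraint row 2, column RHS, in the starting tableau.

13

The RHS of constraint 2 is b_2 = 13.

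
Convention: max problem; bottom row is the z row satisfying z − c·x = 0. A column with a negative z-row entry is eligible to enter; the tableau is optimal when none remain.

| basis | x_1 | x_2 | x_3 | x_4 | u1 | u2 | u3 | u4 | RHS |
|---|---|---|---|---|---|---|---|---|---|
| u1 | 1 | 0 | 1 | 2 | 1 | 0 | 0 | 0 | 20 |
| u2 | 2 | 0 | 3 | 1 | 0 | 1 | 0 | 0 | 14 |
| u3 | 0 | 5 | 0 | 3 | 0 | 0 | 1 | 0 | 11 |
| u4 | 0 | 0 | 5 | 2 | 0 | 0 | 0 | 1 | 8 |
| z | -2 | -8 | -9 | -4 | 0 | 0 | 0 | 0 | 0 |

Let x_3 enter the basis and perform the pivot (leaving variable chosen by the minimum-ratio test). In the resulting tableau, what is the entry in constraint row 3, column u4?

0

Ratio test on column x_3 — row 1: 20/1 = 20; row 2: 14/3 = 14/3; row 3: entry 0 ≤ 0; row 4: 8/5 = 8/5. Minimum is 8/5 at row 4 (u4 leaves); pivot element 5.
Divide row 4 by 5; eliminate column x_3 from the other rows.
Row 3 update in column u4: 0 − 0·(1/5) = 0.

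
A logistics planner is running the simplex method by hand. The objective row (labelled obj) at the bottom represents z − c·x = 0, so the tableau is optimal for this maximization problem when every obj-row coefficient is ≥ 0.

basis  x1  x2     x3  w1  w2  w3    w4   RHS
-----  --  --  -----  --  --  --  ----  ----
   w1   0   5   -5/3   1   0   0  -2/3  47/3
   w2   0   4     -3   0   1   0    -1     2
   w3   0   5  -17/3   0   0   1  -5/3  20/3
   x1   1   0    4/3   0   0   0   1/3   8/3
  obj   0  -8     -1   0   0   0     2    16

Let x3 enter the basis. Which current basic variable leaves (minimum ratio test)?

x1

Column x3 entries and ratios — w1: -5/3 ≤ 0, skip; w2: -3 ≤ 0, skip; w3: -17/3 ≤ 0, skip; x1: (8/3)/(4/3) = 2.
Smallest ratio is 2 in the row of x1, so x1 leaves.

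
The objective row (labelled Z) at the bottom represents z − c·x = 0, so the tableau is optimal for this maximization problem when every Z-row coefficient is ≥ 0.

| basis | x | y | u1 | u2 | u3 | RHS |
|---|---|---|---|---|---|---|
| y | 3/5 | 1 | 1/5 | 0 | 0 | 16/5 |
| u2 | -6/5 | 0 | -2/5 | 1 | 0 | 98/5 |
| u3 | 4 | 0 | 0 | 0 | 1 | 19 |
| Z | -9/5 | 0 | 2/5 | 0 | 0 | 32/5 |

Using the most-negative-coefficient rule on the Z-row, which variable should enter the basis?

Negative Z-row entries: x: -9/5.
The most negative is -9/5 in column x, so x enters.

x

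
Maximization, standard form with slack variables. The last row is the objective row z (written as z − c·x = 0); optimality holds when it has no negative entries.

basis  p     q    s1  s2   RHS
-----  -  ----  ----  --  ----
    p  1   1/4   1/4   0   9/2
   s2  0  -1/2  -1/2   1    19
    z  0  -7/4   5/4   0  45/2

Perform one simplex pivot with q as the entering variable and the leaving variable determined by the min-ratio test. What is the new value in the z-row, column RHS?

Ratio test on column q — row 1: (9/2)/(1/4) = 18; row 2: entry -1/2 ≤ 0. Minimum is 18 at row 1 (p leaves); pivot element 1/4.
Divide row 1 by 1/4; eliminate column q from the other rows.
z-row update in column RHS: 45/2 − (-7/4)·18 = 54.

54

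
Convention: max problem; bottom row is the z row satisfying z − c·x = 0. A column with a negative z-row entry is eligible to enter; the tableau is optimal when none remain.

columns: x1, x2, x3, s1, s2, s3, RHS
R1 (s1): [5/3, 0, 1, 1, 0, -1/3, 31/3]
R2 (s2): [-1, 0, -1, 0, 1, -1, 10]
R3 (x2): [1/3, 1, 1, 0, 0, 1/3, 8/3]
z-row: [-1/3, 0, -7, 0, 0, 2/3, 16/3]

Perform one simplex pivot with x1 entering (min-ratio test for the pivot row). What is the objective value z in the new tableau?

Ratio test on column x1 — row 1: (31/3)/(5/3) = 31/5; row 2: entry -1 ≤ 0; row 3: (8/3)/(1/3) = 8. Minimum is 31/5 at row 1 (s1 leaves); pivot element 5/3.
Pivot on row 1; the z-row RHS becomes 16/3 − (-1/3)·(31/5) = 37/5.

37/5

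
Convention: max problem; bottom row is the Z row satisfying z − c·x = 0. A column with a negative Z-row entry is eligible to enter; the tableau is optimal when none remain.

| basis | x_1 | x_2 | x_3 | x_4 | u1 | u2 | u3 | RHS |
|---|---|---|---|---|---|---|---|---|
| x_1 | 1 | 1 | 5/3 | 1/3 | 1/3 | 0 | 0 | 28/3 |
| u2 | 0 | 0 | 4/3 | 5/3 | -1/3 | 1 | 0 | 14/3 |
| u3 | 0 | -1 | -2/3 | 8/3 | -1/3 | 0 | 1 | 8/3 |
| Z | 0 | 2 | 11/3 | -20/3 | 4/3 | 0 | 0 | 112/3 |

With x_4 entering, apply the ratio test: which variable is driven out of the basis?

u3

Column x_4 entries and ratios — x_1: (28/3)/(1/3) = 28; u2: (14/3)/(5/3) = 14/5; u3: (8/3)/(8/3) = 1.
Smallest ratio is 1 in the row of u3, so u3 leaves.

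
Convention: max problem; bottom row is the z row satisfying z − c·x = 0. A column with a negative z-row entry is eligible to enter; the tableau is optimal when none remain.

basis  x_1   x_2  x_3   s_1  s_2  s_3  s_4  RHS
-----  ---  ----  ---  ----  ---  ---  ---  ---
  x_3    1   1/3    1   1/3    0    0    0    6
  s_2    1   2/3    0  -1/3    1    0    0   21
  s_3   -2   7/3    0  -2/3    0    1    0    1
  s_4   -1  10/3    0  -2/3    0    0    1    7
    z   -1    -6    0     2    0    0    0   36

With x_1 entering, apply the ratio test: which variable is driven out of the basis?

Column x_1 entries and ratios — x_3: 6/1 = 6; s_2: 21/1 = 21; s_3: -2 ≤ 0, skip; s_4: -1 ≤ 0, skip.
Smallest ratio is 6 in the row of x_3, so x_3 leaves.

x_3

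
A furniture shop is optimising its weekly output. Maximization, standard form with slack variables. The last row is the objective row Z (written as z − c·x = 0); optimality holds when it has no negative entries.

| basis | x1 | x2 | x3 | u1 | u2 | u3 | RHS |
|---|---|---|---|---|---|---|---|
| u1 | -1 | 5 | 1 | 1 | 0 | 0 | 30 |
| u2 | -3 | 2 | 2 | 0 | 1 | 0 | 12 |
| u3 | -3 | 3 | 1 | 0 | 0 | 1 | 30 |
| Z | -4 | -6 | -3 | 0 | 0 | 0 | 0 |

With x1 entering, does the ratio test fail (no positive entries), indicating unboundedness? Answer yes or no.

yes

Every constraint-row entry in column x1 is ≤ 0, so increasing x1 is unbounded.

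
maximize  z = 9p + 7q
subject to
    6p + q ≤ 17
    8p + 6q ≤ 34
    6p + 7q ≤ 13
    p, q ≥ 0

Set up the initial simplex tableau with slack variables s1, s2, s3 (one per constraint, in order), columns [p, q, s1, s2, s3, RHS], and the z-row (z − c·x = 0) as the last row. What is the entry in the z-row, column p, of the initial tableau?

-9

The z-row carries the negated objective coefficients: the p entry is -9.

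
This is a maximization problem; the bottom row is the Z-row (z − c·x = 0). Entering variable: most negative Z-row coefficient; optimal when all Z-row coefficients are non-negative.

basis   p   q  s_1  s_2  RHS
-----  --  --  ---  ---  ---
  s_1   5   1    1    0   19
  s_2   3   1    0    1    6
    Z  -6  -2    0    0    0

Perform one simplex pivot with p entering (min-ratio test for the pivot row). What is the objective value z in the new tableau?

Ratio test on column p — row 1: 19/5 = 19/5; row 2: 6/3 = 2. Minimum is 2 at row 2 (s_2 leaves); pivot element 3.
Pivot on row 2; the Z-row RHS becomes 0 − (-6)·2 = 12.

12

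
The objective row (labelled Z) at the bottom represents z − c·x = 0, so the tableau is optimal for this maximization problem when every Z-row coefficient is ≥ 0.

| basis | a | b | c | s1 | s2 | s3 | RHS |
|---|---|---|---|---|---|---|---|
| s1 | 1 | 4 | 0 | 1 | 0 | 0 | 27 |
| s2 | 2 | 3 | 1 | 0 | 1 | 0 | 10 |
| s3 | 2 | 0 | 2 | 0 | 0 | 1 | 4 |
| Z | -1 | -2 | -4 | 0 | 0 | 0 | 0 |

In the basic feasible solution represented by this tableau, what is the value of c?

c is not in the basis, so in the current basic feasible solution c = 0.

0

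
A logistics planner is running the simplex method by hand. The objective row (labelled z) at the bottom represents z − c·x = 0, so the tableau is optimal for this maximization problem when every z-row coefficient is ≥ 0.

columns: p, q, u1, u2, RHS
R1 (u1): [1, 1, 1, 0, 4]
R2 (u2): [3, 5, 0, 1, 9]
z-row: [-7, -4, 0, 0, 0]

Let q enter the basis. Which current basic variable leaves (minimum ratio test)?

Column q entries and ratios — u1: 4/1 = 4; u2: 9/5 = 9/5.
Smallest ratio is 9/5 in the row of u2, so u2 leaves.

u2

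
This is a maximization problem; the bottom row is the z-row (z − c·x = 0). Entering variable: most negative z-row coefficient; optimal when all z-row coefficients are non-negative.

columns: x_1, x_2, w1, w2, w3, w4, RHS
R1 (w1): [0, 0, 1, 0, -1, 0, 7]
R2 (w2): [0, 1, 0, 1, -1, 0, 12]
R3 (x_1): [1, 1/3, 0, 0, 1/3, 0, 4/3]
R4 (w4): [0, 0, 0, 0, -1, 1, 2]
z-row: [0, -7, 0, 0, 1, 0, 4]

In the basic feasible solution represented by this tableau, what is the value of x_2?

0

x_2 is not in the basis, so in the current basic feasible solution x_2 = 0.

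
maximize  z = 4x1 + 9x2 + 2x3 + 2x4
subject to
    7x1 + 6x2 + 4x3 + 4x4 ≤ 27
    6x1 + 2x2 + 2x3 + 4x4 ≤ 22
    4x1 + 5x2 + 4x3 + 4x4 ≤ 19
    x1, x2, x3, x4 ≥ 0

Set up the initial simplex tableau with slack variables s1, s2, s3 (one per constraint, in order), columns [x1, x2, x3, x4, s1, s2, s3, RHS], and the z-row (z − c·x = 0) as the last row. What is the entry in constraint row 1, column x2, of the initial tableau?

Constraint 1 has coefficient 6 on x2.

6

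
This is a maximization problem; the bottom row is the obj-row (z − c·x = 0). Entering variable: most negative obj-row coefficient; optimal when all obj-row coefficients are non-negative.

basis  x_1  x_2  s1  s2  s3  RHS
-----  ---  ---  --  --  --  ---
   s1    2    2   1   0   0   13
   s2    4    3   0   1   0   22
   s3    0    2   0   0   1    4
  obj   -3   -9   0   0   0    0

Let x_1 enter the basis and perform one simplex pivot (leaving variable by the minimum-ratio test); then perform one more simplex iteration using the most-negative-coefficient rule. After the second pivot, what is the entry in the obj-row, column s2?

Ratio test on column x_1 — row 1: 13/2 = 13/2; row 2: 22/4 = 11/2; row 3: entry 0 ≤ 0. Minimum is 11/2 at row 2 (s2 leaves); pivot element 4.
Divide row 2 by 4; eliminate column x_1 from the other rows.
Second iteration: most negative obj-row entry is -27/4 in column x_2, so x_2 enters.
Ratio test on column x_2 — row 1: 2/(1/2) = 4; row 2: (11/2)/(3/4) = 22/3; row 3: 4/2 = 2. Minimum is 2 at row 3 (s3 leaves); pivot element 2.
Divide row 3 by 2; eliminate column x_2 from the other rows.
After both pivots, the entry at the obj-row, column s2 is 3/4.

3/4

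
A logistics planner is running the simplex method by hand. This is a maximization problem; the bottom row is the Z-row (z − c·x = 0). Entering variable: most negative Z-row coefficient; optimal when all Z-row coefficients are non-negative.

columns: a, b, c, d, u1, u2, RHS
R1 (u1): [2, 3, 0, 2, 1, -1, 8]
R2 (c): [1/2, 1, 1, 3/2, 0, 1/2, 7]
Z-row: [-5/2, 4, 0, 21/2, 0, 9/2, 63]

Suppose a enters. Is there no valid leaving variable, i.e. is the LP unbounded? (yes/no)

no

Column a has positive entries in row(s) 1, 2, so the ratio test bounds it — not unbounded.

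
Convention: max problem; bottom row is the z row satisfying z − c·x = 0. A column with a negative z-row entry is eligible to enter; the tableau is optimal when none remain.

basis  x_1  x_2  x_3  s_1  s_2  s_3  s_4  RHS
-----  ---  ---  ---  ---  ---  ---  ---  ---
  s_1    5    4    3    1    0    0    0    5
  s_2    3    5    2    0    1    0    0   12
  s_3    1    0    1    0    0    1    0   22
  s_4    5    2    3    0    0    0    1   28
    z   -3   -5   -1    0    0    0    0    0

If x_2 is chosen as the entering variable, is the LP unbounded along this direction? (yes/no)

Column x_2 has positive entries in row(s) 1, 2, 4, so the ratio test bounds it — not unbounded.

no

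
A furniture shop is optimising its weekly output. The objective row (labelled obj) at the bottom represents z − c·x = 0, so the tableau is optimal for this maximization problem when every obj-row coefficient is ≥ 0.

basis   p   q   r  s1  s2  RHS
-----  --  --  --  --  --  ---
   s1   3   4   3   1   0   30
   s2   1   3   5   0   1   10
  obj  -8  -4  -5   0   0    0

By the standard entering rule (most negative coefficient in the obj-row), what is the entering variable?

p

Negative obj-row entries: p: -8, q: -4, r: -5.
The most negative is -8 in column p, so p enters.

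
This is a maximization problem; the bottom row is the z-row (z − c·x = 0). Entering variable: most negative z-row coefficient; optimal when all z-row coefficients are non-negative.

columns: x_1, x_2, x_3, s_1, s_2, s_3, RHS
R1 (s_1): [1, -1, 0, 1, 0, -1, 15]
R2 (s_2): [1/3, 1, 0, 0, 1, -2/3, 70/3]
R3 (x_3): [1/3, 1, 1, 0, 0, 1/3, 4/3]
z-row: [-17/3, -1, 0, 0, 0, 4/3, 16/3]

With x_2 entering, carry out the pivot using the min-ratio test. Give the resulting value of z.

Ratio test on column x_2 — row 1: entry -1 ≤ 0; row 2: (70/3)/1 = 70/3; row 3: (4/3)/1 = 4/3. Minimum is 4/3 at row 3 (x_3 leaves); pivot element 1.
Pivot on row 3; the z-row RHS becomes 16/3 − (-1)·(4/3) = 20/3.

20/3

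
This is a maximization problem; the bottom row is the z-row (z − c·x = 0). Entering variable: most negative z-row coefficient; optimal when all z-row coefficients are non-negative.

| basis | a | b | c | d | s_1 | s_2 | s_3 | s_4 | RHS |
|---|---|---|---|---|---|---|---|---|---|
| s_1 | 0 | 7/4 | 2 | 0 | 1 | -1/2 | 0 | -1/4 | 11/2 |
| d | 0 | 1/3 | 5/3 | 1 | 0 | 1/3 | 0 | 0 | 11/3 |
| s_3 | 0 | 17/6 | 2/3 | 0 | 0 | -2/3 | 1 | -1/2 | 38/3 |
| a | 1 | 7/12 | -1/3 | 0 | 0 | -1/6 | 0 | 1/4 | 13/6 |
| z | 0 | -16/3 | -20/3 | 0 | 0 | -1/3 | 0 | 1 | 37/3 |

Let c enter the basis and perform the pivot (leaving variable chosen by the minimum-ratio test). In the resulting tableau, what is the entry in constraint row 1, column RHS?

11/10

Ratio test on column c — row 1: (11/2)/2 = 11/4; row 2: (11/3)/(5/3) = 11/5; row 3: (38/3)/(2/3) = 19; row 4: entry -1/3 ≤ 0. Minimum is 11/5 at row 2 (d leaves); pivot element 5/3.
Divide row 2 by 5/3; eliminate column c from the other rows.
Row 1 update in column RHS: 11/2 − 2·(11/5) = 11/10.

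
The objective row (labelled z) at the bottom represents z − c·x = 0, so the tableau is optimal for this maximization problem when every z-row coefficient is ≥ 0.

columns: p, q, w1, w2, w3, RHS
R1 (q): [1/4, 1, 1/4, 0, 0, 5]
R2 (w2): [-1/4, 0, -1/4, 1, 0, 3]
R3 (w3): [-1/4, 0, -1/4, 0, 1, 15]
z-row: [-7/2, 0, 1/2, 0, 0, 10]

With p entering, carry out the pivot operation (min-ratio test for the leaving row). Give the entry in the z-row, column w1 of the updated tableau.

4

Ratio test on column p — row 1: 5/(1/4) = 20; row 2: entry -1/4 ≤ 0; row 3: entry -1/4 ≤ 0. Minimum is 20 at row 1 (q leaves); pivot element 1/4.
Divide row 1 by 1/4; eliminate column p from the other rows.
z-row update in column w1: 1/2 − (-7/2)·1 = 4.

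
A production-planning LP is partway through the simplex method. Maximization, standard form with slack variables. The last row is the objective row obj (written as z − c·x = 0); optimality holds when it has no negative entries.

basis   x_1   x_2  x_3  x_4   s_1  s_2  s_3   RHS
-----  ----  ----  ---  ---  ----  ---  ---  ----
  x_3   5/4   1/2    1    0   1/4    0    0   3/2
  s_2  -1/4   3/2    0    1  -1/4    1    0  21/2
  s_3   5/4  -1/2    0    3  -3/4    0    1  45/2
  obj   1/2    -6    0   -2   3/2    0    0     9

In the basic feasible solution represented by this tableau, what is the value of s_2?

s_2 is basic (row 2); its value is the RHS of that row, 21/2.

21/2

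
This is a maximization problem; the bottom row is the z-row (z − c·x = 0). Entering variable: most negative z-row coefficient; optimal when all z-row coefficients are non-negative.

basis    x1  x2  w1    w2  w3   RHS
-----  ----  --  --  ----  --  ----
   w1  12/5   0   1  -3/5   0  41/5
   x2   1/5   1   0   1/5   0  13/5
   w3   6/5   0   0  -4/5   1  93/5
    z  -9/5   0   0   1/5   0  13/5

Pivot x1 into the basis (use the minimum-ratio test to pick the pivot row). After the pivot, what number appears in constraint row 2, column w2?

1/4

Ratio test on column x1 — row 1: (41/5)/(12/5) = 41/12; row 2: (13/5)/(1/5) = 13; row 3: (93/5)/(6/5) = 31/2. Minimum is 41/12 at row 1 (w1 leaves); pivot element 12/5.
Divide row 1 by 12/5; eliminate column x1 from the other rows.
Row 2 update in column w2: 1/5 − (1/5)·(-1/4) = 1/4.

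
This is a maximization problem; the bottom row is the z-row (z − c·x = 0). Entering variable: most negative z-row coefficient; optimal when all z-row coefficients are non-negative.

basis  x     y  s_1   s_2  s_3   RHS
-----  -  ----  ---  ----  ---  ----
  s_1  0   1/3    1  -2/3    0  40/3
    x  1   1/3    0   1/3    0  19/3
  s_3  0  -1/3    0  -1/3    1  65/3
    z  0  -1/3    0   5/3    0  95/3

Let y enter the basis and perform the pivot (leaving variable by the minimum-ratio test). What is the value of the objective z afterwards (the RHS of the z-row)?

Ratio test on column y — row 1: (40/3)/(1/3) = 40; row 2: (19/3)/(1/3) = 19; row 3: entry -1/3 ≤ 0. Minimum is 19 at row 2 (x leaves); pivot element 1/3.
Pivot on row 2; the z-row RHS becomes 95/3 − (-1/3)·19 = 38.

38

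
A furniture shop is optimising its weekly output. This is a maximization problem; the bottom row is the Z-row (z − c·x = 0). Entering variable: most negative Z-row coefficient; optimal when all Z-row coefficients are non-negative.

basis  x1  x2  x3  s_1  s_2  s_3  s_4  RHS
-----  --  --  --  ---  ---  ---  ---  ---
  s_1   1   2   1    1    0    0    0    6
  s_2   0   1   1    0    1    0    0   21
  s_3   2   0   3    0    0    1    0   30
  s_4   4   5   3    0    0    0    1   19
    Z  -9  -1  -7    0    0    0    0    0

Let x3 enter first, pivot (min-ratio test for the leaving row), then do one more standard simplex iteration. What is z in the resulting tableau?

Ratio test on column x3 — row 1: 6/1 = 6; row 2: 21/1 = 21; row 3: 30/3 = 10; row 4: 19/3 = 19/3. Minimum is 6 at row 1 (s_1 leaves); pivot element 1.
Pivot on row 1; the Z-row RHS becomes 0 − (-7)·6 = 42.
Next entering variable (most negative Z-row entry -2): x1.
Ratio test on column x1 — row 1: 6/1 = 6; row 2: entry -1 ≤ 0; row 3: entry -1 ≤ 0; row 4: 1/1 = 1. Minimum is 1 at row 4 (s_4 leaves); pivot element 1.
After the second pivot the Z-row RHS is 42 − (-2)·1 = 44.

44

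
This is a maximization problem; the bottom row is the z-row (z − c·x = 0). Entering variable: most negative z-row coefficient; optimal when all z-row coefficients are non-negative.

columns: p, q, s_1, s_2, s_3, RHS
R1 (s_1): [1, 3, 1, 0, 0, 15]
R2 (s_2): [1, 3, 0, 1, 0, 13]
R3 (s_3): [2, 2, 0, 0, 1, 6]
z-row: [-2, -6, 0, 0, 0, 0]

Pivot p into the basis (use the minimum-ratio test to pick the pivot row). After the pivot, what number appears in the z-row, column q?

Ratio test on column p — row 1: 15/1 = 15; row 2: 13/1 = 13; row 3: 6/2 = 3. Minimum is 3 at row 3 (s_3 leaves); pivot element 2.
Divide row 3 by 2; eliminate column p from the other rows.
z-row update in column q: -6 − (-2)·1 = -4.

-4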